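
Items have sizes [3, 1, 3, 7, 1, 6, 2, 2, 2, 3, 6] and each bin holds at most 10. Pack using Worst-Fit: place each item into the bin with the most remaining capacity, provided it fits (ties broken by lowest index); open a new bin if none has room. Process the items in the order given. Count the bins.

Put 3 in bin 1; 7 remain.
Put 1 in bin 1; 6 remain.
Put 3 in bin 1; 3 remain.
Put 7 in bin 2; 3 remain.
Put 1 in bin 1; 2 remain.
Put 6 in bin 3; 4 remain.
Put 2 in bin 3; 2 remain.
Put 2 in bin 2; 1 remain.
Put 2 in bin 1; 0 remain.
Put 3 in bin 4; 7 remain.
Put 6 in bin 4; 1 remain.
Final bins: [3,1,3,1,2] [7,2] [6,2] [3,6].

4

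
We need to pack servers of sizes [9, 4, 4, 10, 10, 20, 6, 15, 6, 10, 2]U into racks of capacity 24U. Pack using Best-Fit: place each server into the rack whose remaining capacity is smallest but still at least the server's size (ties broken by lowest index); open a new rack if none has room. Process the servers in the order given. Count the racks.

rack 1: place 9U, 15U left
rack 1: place 4U, 11U left
rack 1: place 4U, 7U left
rack 2: place 10U, 14U left
rack 2: place 10U, 4U left
rack 3: place 20U, 4U left
rack 1: place 6U, 1U left
rack 4: place 15U, 9U left
rack 4: place 6U, 3U left
rack 5: place 10U, 14U left
rack 4: place 2U, 1U left

5 racks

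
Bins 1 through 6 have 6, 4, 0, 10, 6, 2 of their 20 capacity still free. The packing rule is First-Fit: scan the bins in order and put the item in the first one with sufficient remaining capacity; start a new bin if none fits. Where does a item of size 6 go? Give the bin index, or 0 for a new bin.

Bins with room: bin 1 (6), bin 4 (10), bin 5 (6).
The first with room is bin 1.

1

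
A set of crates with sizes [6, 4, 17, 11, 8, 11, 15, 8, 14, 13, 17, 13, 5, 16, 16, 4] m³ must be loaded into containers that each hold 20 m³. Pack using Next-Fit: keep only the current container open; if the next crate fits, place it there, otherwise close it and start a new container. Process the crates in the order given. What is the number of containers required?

Put 6 m³ in container 1; 14 m³ remain.
Put 4 m³ in container 1; 10 m³ remain.
Put 17 m³ in container 2; 3 m³ remain.
Put 11 m³ in container 3; 9 m³ remain.
Put 8 m³ in container 3; 1 m³ remain.
Put 11 m³ in container 4; 9 m³ remain.
Put 15 m³ in container 5; 5 m³ remain.
Put 8 m³ in container 6; 12 m³ remain.
Put 14 m³ in container 7; 6 m³ remain.
Put 13 m³ in container 8; 7 m³ remain.
Put 17 m³ in container 9; 3 m³ remain.
Put 13 m³ in container 10; 7 m³ remain.
Put 5 m³ in container 10; 2 m³ remain.
Put 16 m³ in container 11; 4 m³ remain.
Put 16 m³ in container 12; 4 m³ remain.
Put 4 m³ in container 12; 0 m³ remain.
Final containers: [6,4] [17] [11,8] [11] [15] [8] [14] [13] [17] [13,5] [16] [16,4].

12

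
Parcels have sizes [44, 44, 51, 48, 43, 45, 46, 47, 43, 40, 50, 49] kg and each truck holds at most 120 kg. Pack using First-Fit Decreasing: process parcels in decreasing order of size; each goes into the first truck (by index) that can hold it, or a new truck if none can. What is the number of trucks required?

6

Sorted descending: 51, 50, 49, 48, 47, 46, 45, 44, 44, 43, 43, 40.
51 kg → truck 1 (remaining 69 kg)
50 kg → truck 1 (remaining 19 kg)
49 kg → truck 2 (remaining 71 kg)
48 kg → truck 2 (remaining 23 kg)
47 kg → truck 3 (remaining 73 kg)
46 kg → truck 3 (remaining 27 kg)
45 kg → truck 4 (remaining 75 kg)
44 kg → truck 4 (remaining 31 kg)
44 kg → truck 5 (remaining 76 kg)
43 kg → truck 5 (remaining 33 kg)
43 kg → truck 6 (remaining 77 kg)
40 kg → truck 6 (remaining 37 kg)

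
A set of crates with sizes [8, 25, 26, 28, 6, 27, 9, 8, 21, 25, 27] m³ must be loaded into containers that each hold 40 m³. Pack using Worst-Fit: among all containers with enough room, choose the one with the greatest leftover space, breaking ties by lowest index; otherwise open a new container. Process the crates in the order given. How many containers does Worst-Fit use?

7

container 1: place 8 m³, 32 m³ left
container 1: place 25 m³, 7 m³ left
container 2: place 26 m³, 14 m³ left
container 3: place 28 m³, 12 m³ left
container 2: place 6 m³, 8 m³ left
container 4: place 27 m³, 13 m³ left
container 4: place 9 m³, 4 m³ left
container 3: place 8 m³, 4 m³ left
container 5: place 21 m³, 19 m³ left
container 6: place 25 m³, 15 m³ left
container 7: place 27 m³, 13 m³ left
Final containers: [8,25] [26,6] [28,8] [27,9] [21] [25] [27].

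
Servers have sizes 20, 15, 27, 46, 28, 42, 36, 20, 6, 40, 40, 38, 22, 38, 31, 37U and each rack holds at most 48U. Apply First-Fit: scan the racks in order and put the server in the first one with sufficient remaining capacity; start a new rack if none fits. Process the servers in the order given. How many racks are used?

13

20U → rack 1 (remaining 28U)
15U → rack 1 (remaining 13U)
27U → rack 2 (remaining 21U)
46U → rack 3 (remaining 2U)
28U → rack 4 (remaining 20U)
42U → rack 5 (remaining 6U)
36U → rack 6 (remaining 12U)
20U → rack 2 (remaining 1U)
6U → rack 1 (remaining 7U)
40U → rack 7 (remaining 8U)
40U → rack 8 (remaining 8U)
38U → rack 9 (remaining 10U)
22U → rack 10 (remaining 26U)
38U → rack 11 (remaining 10U)
31U → rack 12 (remaining 17U)
37U → rack 13 (remaining 11U)
Final racks: [20,15,6] [27,20] [46] [28] [42] [36] [40] [40] [38] [22] [38] [31] [37].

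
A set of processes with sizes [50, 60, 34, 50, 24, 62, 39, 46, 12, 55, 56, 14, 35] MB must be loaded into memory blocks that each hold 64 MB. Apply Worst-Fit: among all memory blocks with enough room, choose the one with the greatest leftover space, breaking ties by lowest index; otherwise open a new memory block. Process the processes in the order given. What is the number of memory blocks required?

50 MB → memory block 1 (remaining 14 MB)
60 MB → memory block 2 (remaining 4 MB)
34 MB → memory block 3 (remaining 30 MB)
50 MB → memory block 4 (remaining 14 MB)
24 MB → memory block 3 (remaining 6 MB)
62 MB → memory block 5 (remaining 2 MB)
39 MB → memory block 6 (remaining 25 MB)
46 MB → memory block 7 (remaining 18 MB)
12 MB → memory block 6 (remaining 13 MB)
55 MB → memory block 8 (remaining 9 MB)
56 MB → memory block 9 (remaining 8 MB)
14 MB → memory block 7 (remaining 4 MB)
35 MB → memory block 10 (remaining 29 MB)
Final memory blocks: [50] [60] [34,24] [50] [62] [39,12] [46,14] [55] [56] [35].

10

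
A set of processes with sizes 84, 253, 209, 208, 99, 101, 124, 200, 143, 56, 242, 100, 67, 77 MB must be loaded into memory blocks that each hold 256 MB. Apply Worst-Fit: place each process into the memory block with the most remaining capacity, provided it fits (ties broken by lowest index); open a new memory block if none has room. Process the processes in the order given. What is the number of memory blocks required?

9

memory block 1: place 84 MB, 172 MB left
memory block 2: place 253 MB, 3 MB left
memory block 3: place 209 MB, 47 MB left
memory block 4: place 208 MB, 48 MB left
memory block 1: place 99 MB, 73 MB left
memory block 5: place 101 MB, 155 MB left
memory block 5: place 124 MB, 31 MB left
memory block 6: place 200 MB, 56 MB left
memory block 7: place 143 MB, 113 MB left
memory block 7: place 56 MB, 57 MB left
memory block 8: place 242 MB, 14 MB left
memory block 9: place 100 MB, 156 MB left
memory block 9: place 67 MB, 89 MB left
memory block 9: place 77 MB, 12 MB left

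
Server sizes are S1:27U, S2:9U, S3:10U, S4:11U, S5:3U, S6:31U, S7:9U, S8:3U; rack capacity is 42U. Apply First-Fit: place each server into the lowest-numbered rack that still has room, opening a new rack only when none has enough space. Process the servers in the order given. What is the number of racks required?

3

S1 (27U) → rack 1 (remaining 15U)
S2 (9U) → rack 1 (remaining 6U)
S3 (10U) → rack 2 (remaining 32U)
S4 (11U) → rack 2 (remaining 21U)
S5 (3U) → rack 1 (remaining 3U)
S6 (31U) → rack 3 (remaining 11U)
S7 (9U) → rack 2 (remaining 12U)
S8 (3U) → rack 1 (remaining 0U)
Final racks: [27,9,3,3] [10,11,9] [31].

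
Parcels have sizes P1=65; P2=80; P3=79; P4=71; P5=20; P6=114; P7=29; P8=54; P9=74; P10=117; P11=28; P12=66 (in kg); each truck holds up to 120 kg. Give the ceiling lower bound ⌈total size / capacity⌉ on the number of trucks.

Total size = 65 + 80 + 79 + 71 + 20 + 114 + 29 + 54 + 74 + 117 + 28 + 66 = 797 kg.
⌈797 / 120⌉ = 7.

7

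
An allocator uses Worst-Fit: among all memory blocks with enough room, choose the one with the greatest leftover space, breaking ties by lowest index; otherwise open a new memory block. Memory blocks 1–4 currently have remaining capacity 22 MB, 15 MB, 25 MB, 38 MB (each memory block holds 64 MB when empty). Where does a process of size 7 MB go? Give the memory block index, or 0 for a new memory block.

4

Memory blocks with room: memory block 1 (22 MB), memory block 2 (15 MB), memory block 3 (25 MB), memory block 4 (38 MB).
Most room is memory block 4 with 38 MB free.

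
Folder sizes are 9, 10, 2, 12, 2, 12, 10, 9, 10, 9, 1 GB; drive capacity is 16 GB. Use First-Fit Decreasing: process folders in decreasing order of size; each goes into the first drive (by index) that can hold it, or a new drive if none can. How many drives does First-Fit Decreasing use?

8

Sorted descending: 12, 12, 10, 10, 10, 9, 9, 9, 2, 2, 1.
12 GB → drive 1 (remaining 4 GB)
12 GB → drive 2 (remaining 4 GB)
10 GB → drive 3 (remaining 6 GB)
10 GB → drive 4 (remaining 6 GB)
10 GB → drive 5 (remaining 6 GB)
9 GB → drive 6 (remaining 7 GB)
9 GB → drive 7 (remaining 7 GB)
9 GB → drive 8 (remaining 7 GB)
2 GB → drive 1 (remaining 2 GB)
2 GB → drive 1 (remaining 0 GB)
1 GB → drive 2 (remaining 3 GB)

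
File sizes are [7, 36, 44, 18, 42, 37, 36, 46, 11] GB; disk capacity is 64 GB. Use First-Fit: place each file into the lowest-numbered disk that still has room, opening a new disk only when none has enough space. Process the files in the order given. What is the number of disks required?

6 disks

Put 7 GB in disk 1; 57 GB remain.
Put 36 GB in disk 1; 21 GB remain.
Put 44 GB in disk 2; 20 GB remain.
Put 18 GB in disk 1; 3 GB remain.
Put 42 GB in disk 3; 22 GB remain.
Put 37 GB in disk 4; 27 GB remain.
Put 36 GB in disk 5; 28 GB remain.
Put 46 GB in disk 6; 18 GB remain.
Put 11 GB in disk 2; 9 GB remain.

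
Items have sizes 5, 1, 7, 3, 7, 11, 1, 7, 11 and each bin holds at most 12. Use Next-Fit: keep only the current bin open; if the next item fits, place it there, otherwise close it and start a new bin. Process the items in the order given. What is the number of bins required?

bin 1: place 5, 7 left
bin 1: place 1, 6 left
bin 2: place 7, 5 left
bin 2: place 3, 2 left
bin 3: place 7, 5 left
bin 4: place 11, 1 left
bin 4: place 1, 0 left
bin 5: place 7, 5 left
bin 6: place 11, 1 left
Final bins: [5,1] [7,3] [7] [11,1] [7] [11].

6 bins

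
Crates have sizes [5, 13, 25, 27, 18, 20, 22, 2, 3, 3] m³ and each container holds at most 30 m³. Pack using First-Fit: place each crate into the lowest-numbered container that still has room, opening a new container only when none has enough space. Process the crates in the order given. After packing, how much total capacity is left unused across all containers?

5 m³ → container 1 (remaining 25 m³)
13 m³ → container 1 (remaining 12 m³)
25 m³ → container 2 (remaining 5 m³)
27 m³ → container 3 (remaining 3 m³)
18 m³ → container 4 (remaining 12 m³)
20 m³ → container 5 (remaining 10 m³)
22 m³ → container 6 (remaining 8 m³)
2 m³ → container 1 (remaining 10 m³)
3 m³ → container 1 (remaining 7 m³)
3 m³ → container 1 (remaining 4 m³)
6 containers × 30 m³ = 180 m³; used 138 m³; unused 42 m³.

42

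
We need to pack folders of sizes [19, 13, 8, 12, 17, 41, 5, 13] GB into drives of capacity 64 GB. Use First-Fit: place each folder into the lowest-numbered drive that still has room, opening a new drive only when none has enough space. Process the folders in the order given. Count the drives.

3

Put 19 GB in drive 1; 45 GB remain.
Put 13 GB in drive 1; 32 GB remain.
Put 8 GB in drive 1; 24 GB remain.
Put 12 GB in drive 1; 12 GB remain.
Put 17 GB in drive 2; 47 GB remain.
Put 41 GB in drive 2; 6 GB remain.
Put 5 GB in drive 1; 7 GB remain.
Put 13 GB in drive 3; 51 GB remain.
Final drives: [19,13,8,12,5] [17,41] [13].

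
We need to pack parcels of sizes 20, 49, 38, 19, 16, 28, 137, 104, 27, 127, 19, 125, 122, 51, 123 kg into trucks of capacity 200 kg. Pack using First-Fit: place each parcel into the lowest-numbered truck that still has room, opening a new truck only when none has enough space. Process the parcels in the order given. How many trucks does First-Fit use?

Put 20 kg in truck 1; 180 kg remain.
Put 49 kg in truck 1; 131 kg remain.
Put 38 kg in truck 1; 93 kg remain.
Put 19 kg in truck 1; 74 kg remain.
Put 16 kg in truck 1; 58 kg remain.
Put 28 kg in truck 1; 30 kg remain.
Put 137 kg in truck 2; 63 kg remain.
Put 104 kg in truck 3; 96 kg remain.
Put 27 kg in truck 1; 3 kg remain.
Put 127 kg in truck 4; 73 kg remain.
Put 19 kg in truck 2; 44 kg remain.
Put 125 kg in truck 5; 75 kg remain.
Put 122 kg in truck 6; 78 kg remain.
Put 51 kg in truck 3; 45 kg remain.
Put 123 kg in truck 7; 77 kg remain.

7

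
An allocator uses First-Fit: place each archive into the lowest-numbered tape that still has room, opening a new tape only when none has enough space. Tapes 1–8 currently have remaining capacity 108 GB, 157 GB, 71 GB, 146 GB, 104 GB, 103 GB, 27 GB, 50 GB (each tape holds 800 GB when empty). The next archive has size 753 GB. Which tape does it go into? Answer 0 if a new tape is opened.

No tape has ≥ 753 GB free, so a new tape is opened.

0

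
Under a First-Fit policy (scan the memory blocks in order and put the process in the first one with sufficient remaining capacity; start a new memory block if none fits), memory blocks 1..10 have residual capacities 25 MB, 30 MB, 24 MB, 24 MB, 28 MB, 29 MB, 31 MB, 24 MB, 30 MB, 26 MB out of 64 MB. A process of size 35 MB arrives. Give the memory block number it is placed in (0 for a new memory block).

0

No memory block has ≥ 35 MB free, so a new memory block is opened.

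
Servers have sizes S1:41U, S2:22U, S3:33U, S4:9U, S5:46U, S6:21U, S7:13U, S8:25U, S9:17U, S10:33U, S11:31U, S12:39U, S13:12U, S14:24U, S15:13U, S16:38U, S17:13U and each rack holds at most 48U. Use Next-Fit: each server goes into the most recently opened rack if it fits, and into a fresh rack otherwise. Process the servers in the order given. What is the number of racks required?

13

rack 1: place S1 (41U), 7U left
rack 2: place S2 (22U), 26U left
rack 3: place S3 (33U), 15U left
rack 3: place S4 (9U), 6U left
rack 4: place S5 (46U), 2U left
rack 5: place S6 (21U), 27U left
rack 5: place S7 (13U), 14U left
rack 6: place S8 (25U), 23U left
rack 6: place S9 (17U), 6U left
rack 7: place S10 (33U), 15U left
rack 8: place S11 (31U), 17U left
rack 9: place S12 (39U), 9U left
rack 10: place S13 (12U), 36U left
rack 10: place S14 (24U), 12U left
rack 11: place S15 (13U), 35U left
rack 12: place S16 (38U), 10U left
rack 13: place S17 (13U), 35U left
Final racks: [41] [22] [33,9] [46] [21,13] [25,17] [33] [31] [39] [12,24] [13] [38] [13].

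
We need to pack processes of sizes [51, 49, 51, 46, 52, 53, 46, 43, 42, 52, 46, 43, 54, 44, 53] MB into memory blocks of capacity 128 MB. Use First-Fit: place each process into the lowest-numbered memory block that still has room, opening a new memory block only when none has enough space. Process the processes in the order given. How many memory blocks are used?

51 MB → memory block 1 (remaining 77 MB)
49 MB → memory block 1 (remaining 28 MB)
51 MB → memory block 2 (remaining 77 MB)
46 MB → memory block 2 (remaining 31 MB)
52 MB → memory block 3 (remaining 76 MB)
53 MB → memory block 3 (remaining 23 MB)
46 MB → memory block 4 (remaining 82 MB)
43 MB → memory block 4 (remaining 39 MB)
42 MB → memory block 5 (remaining 86 MB)
52 MB → memory block 5 (remaining 34 MB)
46 MB → memory block 6 (remaining 82 MB)
43 MB → memory block 6 (remaining 39 MB)
54 MB → memory block 7 (remaining 74 MB)
44 MB → memory block 7 (remaining 30 MB)
53 MB → memory block 8 (remaining 75 MB)
Final memory blocks: [51,49] [51,46] [52,53] [46,43] [42,52] [46,43] [54,44] [53].

8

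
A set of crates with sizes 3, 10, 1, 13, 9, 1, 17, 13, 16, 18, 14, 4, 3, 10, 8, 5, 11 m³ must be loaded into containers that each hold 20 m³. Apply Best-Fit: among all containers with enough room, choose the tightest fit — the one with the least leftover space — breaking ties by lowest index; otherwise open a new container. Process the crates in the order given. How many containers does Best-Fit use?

9

Put 3 m³ in container 1; 17 m³ remain.
Put 10 m³ in container 1; 7 m³ remain.
Put 1 m³ in container 1; 6 m³ remain.
Put 13 m³ in container 2; 7 m³ remain.
Put 9 m³ in container 3; 11 m³ remain.
Put 1 m³ in container 1; 5 m³ remain.
Put 17 m³ in container 4; 3 m³ remain.
Put 13 m³ in container 5; 7 m³ remain.
Put 16 m³ in container 6; 4 m³ remain.
Put 18 m³ in container 7; 2 m³ remain.
Put 14 m³ in container 8; 6 m³ remain.
Put 4 m³ in container 6; 0 m³ remain.
Put 3 m³ in container 4; 0 m³ remain.
Put 10 m³ in container 3; 1 m³ remain.
Put 8 m³ in container 9; 12 m³ remain.
Put 5 m³ in container 1; 0 m³ remain.
Put 11 m³ in container 9; 1 m³ remain.
Final containers: [3,10,1,1,5] [13] [9,10] [17,3] [13] [16,4] [18] [14] [8,11].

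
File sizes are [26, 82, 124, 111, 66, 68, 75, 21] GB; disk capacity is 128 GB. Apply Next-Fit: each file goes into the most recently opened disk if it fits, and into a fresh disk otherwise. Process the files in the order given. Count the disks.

Put 26 GB in disk 1; 102 GB remain.
Put 82 GB in disk 1; 20 GB remain.
Put 124 GB in disk 2; 4 GB remain.
Put 111 GB in disk 3; 17 GB remain.
Put 66 GB in disk 4; 62 GB remain.
Put 68 GB in disk 5; 60 GB remain.
Put 75 GB in disk 6; 53 GB remain.
Put 21 GB in disk 6; 32 GB remain.
Final disks: [26,82] [124] [111] [66] [68] [75,21].

6 disks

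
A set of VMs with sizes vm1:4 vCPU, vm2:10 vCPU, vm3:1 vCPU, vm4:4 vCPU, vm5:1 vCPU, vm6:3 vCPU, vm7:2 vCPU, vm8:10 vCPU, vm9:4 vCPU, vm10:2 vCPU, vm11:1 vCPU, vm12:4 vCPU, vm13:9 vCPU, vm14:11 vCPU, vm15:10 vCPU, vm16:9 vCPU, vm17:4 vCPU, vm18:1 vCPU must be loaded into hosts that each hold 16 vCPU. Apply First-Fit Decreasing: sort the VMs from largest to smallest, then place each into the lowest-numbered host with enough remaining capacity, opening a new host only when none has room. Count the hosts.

Sorted descending: 11, 10, 10, 10, 9, 9, 4, 4, 4, 4, 4, 3, 2, 2, 1, 1, 1, 1.
host 1: place 11 vCPU, 5 vCPU left
host 2: place 10 vCPU, 6 vCPU left
host 3: place 10 vCPU, 6 vCPU left
host 4: place 10 vCPU, 6 vCPU left
host 5: place 9 vCPU, 7 vCPU left
host 6: place 9 vCPU, 7 vCPU left
host 1: place 4 vCPU, 1 vCPU left
host 2: place 4 vCPU, 2 vCPU left
host 3: place 4 vCPU, 2 vCPU left
host 4: place 4 vCPU, 2 vCPU left
host 5: place 4 vCPU, 3 vCPU left
host 5: place 3 vCPU, 0 vCPU left
host 2: place 2 vCPU, 0 vCPU left
host 3: place 2 vCPU, 0 vCPU left
host 1: place 1 vCPU, 0 vCPU left
host 4: place 1 vCPU, 1 vCPU left
host 4: place 1 vCPU, 0 vCPU left
host 6: place 1 vCPU, 6 vCPU left

6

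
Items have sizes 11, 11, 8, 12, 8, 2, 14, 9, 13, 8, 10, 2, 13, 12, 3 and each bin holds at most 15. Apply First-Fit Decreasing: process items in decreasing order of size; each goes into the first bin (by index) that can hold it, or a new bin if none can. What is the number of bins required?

Sorted descending: 14, 13, 13, 12, 12, 11, 11, 10, 9, 8, 8, 8, 3, 2, 2.
14 → bin 1 (remaining 1)
13 → bin 2 (remaining 2)
13 → bin 3 (remaining 2)
12 → bin 4 (remaining 3)
12 → bin 5 (remaining 3)
11 → bin 6 (remaining 4)
11 → bin 7 (remaining 4)
10 → bin 8 (remaining 5)
9 → bin 9 (remaining 6)
8 → bin 10 (remaining 7)
8 → bin 11 (remaining 7)
8 → bin 12 (remaining 7)
3 → bin 4 (remaining 0)
2 → bin 2 (remaining 0)
2 → bin 3 (remaining 0)

12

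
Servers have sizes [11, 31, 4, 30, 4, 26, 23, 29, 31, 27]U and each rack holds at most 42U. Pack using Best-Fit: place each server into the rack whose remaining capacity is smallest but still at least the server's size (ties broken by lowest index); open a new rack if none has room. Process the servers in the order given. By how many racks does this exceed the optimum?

Best-Fit: [11,31] [4,30,4] [26] [23] [29] [31] [27] → 7 racks.
7 servers exceed 21U (half the capacity), and no two of those can share a rack, so at least 7 racks are needed.
So 7 is already optimal.

0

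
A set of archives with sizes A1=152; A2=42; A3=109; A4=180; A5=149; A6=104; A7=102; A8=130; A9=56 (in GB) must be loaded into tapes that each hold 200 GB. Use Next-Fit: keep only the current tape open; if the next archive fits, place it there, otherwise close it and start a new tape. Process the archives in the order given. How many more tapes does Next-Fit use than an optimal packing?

0

Next-Fit: [152,42] [109] [180] [149] [104] [102] [130,56] → 7 tapes.
7 archives exceed 100 GB (half the capacity), and no two of those can share a tape, so at least 7 tapes are needed.
So 7 is already optimal.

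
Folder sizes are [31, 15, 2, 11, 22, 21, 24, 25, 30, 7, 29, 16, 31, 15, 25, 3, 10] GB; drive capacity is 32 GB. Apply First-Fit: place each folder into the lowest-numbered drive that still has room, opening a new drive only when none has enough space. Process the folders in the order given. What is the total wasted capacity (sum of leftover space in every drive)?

35

Put 31 GB in drive 1; 1 GB remain.
Put 15 GB in drive 2; 17 GB remain.
Put 2 GB in drive 2; 15 GB remain.
Put 11 GB in drive 2; 4 GB remain.
Put 22 GB in drive 3; 10 GB remain.
Put 21 GB in drive 4; 11 GB remain.
Put 24 GB in drive 5; 8 GB remain.
Put 25 GB in drive 6; 7 GB remain.
Put 30 GB in drive 7; 2 GB remain.
Put 7 GB in drive 3; 3 GB remain.
Put 29 GB in drive 8; 3 GB remain.
Put 16 GB in drive 9; 16 GB remain.
Put 31 GB in drive 10; 1 GB remain.
Put 15 GB in drive 9; 1 GB remain.
Put 25 GB in drive 11; 7 GB remain.
Put 3 GB in drive 2; 1 GB remain.
Put 10 GB in drive 4; 1 GB remain.
11 drives × 32 GB = 352 GB; used 317 GB; unused 35 GB.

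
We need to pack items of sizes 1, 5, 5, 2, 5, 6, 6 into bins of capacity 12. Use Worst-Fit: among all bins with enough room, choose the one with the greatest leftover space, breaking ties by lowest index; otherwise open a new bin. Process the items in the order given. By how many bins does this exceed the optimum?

0

Worst-Fit: [1,5,5] [2,5] [6,6] → 3 bins.
Total size 30; any packing needs at least ⌈30/12⌉ = 3 bins.
So 3 is already optimal.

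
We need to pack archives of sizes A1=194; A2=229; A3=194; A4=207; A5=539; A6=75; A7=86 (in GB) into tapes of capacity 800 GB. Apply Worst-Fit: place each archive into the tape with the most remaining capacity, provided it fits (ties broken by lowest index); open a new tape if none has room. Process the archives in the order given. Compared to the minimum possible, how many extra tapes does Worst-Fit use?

0

Worst-Fit: [194,229,194,75,86] [207,539] → 2 tapes.
Total size 1524 GB; any packing needs at least ⌈1524/800⌉ = 2 tapes.
So 2 is already optimal.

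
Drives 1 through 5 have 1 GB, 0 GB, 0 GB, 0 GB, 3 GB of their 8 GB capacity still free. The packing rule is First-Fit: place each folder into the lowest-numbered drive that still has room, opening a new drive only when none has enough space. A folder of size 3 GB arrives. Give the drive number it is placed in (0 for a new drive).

Drives with room: drive 5 (3 GB).
The first with room is drive 5.

5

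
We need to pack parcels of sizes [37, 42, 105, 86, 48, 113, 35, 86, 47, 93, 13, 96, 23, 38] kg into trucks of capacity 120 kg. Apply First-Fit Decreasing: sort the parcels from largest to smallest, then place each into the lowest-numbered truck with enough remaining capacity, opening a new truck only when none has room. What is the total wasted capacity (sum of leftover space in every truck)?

218

Sorted descending: 113, 105, 96, 93, 86, 86, 48, 47, 42, 38, 37, 35, 23, 13.
Put 113 kg in truck 1; 7 kg remain.
Put 105 kg in truck 2; 15 kg remain.
Put 96 kg in truck 3; 24 kg remain.
Put 93 kg in truck 4; 27 kg remain.
Put 86 kg in truck 5; 34 kg remain.
Put 86 kg in truck 6; 34 kg remain.
Put 48 kg in truck 7; 72 kg remain.
Put 47 kg in truck 7; 25 kg remain.
Put 42 kg in truck 8; 78 kg remain.
Put 38 kg in truck 8; 40 kg remain.
Put 37 kg in truck 8; 3 kg remain.
Put 35 kg in truck 9; 85 kg remain.
Put 23 kg in truck 3; 1 kg remain.
Put 13 kg in truck 2; 2 kg remain.
9 trucks × 120 kg = 1080 kg; used 862 kg; unused 218 kg.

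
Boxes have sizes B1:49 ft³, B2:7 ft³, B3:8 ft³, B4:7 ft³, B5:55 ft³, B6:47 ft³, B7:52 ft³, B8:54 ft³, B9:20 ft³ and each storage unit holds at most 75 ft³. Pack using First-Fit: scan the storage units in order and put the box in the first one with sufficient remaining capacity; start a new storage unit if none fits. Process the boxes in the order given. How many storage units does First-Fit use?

5 storage units

B1 (49 ft³) → storage unit 1 (remaining 26 ft³)
B2 (7 ft³) → storage unit 1 (remaining 19 ft³)
B3 (8 ft³) → storage unit 1 (remaining 11 ft³)
B4 (7 ft³) → storage unit 1 (remaining 4 ft³)
B5 (55 ft³) → storage unit 2 (remaining 20 ft³)
B6 (47 ft³) → storage unit 3 (remaining 28 ft³)
B7 (52 ft³) → storage unit 4 (remaining 23 ft³)
B8 (54 ft³) → storage unit 5 (remaining 21 ft³)
B9 (20 ft³) → storage unit 2 (remaining 0 ft³)
Final storage units: [49,7,8,7] [55,20] [47] [52] [54].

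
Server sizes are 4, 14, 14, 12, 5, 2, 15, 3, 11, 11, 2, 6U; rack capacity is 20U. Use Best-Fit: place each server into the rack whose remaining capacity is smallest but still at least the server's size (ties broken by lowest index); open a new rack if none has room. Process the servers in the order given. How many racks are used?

6

4U → rack 1 (remaining 16U)
14U → rack 1 (remaining 2U)
14U → rack 2 (remaining 6U)
12U → rack 3 (remaining 8U)
5U → rack 2 (remaining 1U)
2U → rack 1 (remaining 0U)
15U → rack 4 (remaining 5U)
3U → rack 4 (remaining 2U)
11U → rack 5 (remaining 9U)
11U → rack 6 (remaining 9U)
2U → rack 4 (remaining 0U)
6U → rack 3 (remaining 2U)
Final racks: [4,14,2] [14,5] [12,6] [15,3,2] [11] [11].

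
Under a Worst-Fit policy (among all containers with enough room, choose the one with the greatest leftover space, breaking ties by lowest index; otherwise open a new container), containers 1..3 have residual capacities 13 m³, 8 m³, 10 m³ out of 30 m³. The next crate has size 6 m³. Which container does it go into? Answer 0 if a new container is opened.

1

Containers with room: container 1 (13 m³), container 2 (8 m³), container 3 (10 m³).
Most room is container 1 with 13 m³ free.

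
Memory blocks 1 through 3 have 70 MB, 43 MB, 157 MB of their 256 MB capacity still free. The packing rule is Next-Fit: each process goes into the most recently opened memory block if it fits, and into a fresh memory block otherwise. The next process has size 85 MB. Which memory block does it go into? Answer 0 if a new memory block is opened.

3

Next-Fit only looks at memory block 3, which has 157 MB free.
85 MB fits there.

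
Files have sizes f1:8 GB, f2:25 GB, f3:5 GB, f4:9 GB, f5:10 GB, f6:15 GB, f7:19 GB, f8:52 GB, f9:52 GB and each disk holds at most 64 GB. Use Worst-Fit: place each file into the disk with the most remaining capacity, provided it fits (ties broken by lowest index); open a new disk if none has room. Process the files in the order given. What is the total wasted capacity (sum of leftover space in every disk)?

61

disk 1: place f1 (8 GB), 56 GB left
disk 1: place f2 (25 GB), 31 GB left
disk 1: place f3 (5 GB), 26 GB left
disk 1: place f4 (9 GB), 17 GB left
disk 1: place f5 (10 GB), 7 GB left
disk 2: place f6 (15 GB), 49 GB left
disk 2: place f7 (19 GB), 30 GB left
disk 3: place f8 (52 GB), 12 GB left
disk 4: place f9 (52 GB), 12 GB left
4 disks × 64 GB = 256 GB; used 195 GB; unused 61 GB.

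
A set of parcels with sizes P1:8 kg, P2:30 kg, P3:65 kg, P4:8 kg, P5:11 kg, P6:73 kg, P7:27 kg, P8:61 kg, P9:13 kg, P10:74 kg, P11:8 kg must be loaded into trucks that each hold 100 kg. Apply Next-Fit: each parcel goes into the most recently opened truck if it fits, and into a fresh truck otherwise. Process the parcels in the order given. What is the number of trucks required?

5 trucks

Put P1 (8 kg) in truck 1; 92 kg remain.
Put P2 (30 kg) in truck 1; 62 kg remain.
Put P3 (65 kg) in truck 2; 35 kg remain.
Put P4 (8 kg) in truck 2; 27 kg remain.
Put P5 (11 kg) in truck 2; 16 kg remain.
Put P6 (73 kg) in truck 3; 27 kg remain.
Put P7 (27 kg) in truck 3; 0 kg remain.
Put P8 (61 kg) in truck 4; 39 kg remain.
Put P9 (13 kg) in truck 4; 26 kg remain.
Put P10 (74 kg) in truck 5; 26 kg remain.
Put P11 (8 kg) in truck 5; 18 kg remain.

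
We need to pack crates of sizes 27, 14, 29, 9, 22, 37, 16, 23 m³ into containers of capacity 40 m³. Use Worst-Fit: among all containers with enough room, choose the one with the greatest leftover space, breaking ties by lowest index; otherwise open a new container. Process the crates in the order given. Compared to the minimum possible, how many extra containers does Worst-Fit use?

1

Worst-Fit: [27] [14,9] [29] [22,16] [37] [23] → 6 containers.
Total size 177 m³; any packing needs at least ⌈177/40⌉ = 5 containers.
An optimal packing achieves that bound: [37] [29,9] [27] [23,16] [22,14] → 5 containers.
Excess: 6 − 5 = 1.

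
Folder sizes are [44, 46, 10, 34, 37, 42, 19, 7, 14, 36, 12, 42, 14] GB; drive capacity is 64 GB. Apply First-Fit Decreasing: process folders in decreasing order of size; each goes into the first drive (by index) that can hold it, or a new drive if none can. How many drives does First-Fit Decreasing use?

7

Sorted descending: 46, 44, 42, 42, 37, 36, 34, 19, 14, 14, 12, 10, 7.
Put 46 GB in drive 1; 18 GB remain.
Put 44 GB in drive 2; 20 GB remain.
Put 42 GB in drive 3; 22 GB remain.
Put 42 GB in drive 4; 22 GB remain.
Put 37 GB in drive 5; 27 GB remain.
Put 36 GB in drive 6; 28 GB remain.
Put 34 GB in drive 7; 30 GB remain.
Put 19 GB in drive 2; 1 GB remain.
Put 14 GB in drive 1; 4 GB remain.
Put 14 GB in drive 3; 8 GB remain.
Put 12 GB in drive 4; 10 GB remain.
Put 10 GB in drive 4; 0 GB remain.
Put 7 GB in drive 3; 1 GB remain.
Final drives: [46,14] [44,19] [42,14,7] [42,12,10] [37] [36] [34].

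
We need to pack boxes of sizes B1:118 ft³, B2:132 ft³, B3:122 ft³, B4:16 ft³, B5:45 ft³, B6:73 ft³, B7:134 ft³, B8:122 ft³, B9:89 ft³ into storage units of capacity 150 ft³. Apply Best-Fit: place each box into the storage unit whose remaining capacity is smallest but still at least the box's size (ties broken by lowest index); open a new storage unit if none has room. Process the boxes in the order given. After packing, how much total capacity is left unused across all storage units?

199

B1 (118 ft³) → storage unit 1 (remaining 32 ft³)
B2 (132 ft³) → storage unit 2 (remaining 18 ft³)
B3 (122 ft³) → storage unit 3 (remaining 28 ft³)
B4 (16 ft³) → storage unit 2 (remaining 2 ft³)
B5 (45 ft³) → storage unit 4 (remaining 105 ft³)
B6 (73 ft³) → storage unit 4 (remaining 32 ft³)
B7 (134 ft³) → storage unit 5 (remaining 16 ft³)
B8 (122 ft³) → storage unit 6 (remaining 28 ft³)
B9 (89 ft³) → storage unit 7 (remaining 61 ft³)
7 storage units × 150 ft³ = 1050 ft³; used 851 ft³; unused 199 ft³.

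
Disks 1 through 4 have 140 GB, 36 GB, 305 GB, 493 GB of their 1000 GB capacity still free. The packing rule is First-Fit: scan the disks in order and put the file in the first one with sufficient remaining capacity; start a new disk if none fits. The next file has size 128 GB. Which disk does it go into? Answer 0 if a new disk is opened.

1

Disks with room: disk 1 (140 GB), disk 3 (305 GB), disk 4 (493 GB).
The first with room is disk 1.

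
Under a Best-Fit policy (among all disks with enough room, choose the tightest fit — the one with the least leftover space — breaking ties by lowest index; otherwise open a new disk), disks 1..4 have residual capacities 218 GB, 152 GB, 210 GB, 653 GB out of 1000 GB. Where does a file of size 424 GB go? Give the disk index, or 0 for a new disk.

Disks with room: disk 4 (653 GB).
Tightest fit is disk 4 with 653 GB free.

4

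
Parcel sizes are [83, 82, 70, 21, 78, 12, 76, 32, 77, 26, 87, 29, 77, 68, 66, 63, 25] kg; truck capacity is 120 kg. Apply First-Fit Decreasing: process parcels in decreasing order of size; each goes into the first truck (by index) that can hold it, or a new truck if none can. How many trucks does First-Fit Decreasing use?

Sorted descending: 87, 83, 82, 78, 77, 77, 76, 70, 68, 66, 63, 32, 29, 26, 25, 21, 12.
Put 87 kg in truck 1; 33 kg remain.
Put 83 kg in truck 2; 37 kg remain.
Put 82 kg in truck 3; 38 kg remain.
Put 78 kg in truck 4; 42 kg remain.
Put 77 kg in truck 5; 43 kg remain.
Put 77 kg in truck 6; 43 kg remain.
Put 76 kg in truck 7; 44 kg remain.
Put 70 kg in truck 8; 50 kg remain.
Put 68 kg in truck 9; 52 kg remain.
Put 66 kg in truck 10; 54 kg remain.
Put 63 kg in truck 11; 57 kg remain.
Put 32 kg in truck 1; 1 kg remain.
Put 29 kg in truck 2; 8 kg remain.
Put 26 kg in truck 3; 12 kg remain.
Put 25 kg in truck 4; 17 kg remain.
Put 21 kg in truck 5; 22 kg remain.
Put 12 kg in truck 3; 0 kg remain.
Final trucks: [87,32] [83,29] [82,26,12] [78,25] [77,21] [77] [76] [70] [68] [66] [63].

11 trucks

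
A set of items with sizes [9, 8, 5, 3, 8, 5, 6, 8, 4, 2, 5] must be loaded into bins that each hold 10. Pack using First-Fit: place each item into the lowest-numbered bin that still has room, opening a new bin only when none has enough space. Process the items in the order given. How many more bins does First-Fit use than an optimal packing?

First-Fit: [9] [8,2] [5,3] [8] [5,4] [6] [8] [5] → 8 bins.
Total size 63; any packing needs at least ⌈63/10⌉ = 7 bins.
An optimal packing achieves that bound: [9] [8,2] [8] [8] [6,4] [5,5] [5,3] → 7 bins.
Excess: 8 − 7 = 1.

1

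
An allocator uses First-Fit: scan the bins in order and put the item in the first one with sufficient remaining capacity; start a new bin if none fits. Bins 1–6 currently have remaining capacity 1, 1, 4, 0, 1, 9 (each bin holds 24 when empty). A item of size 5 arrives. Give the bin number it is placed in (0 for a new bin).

6

Bins with room: bin 6 (9).
The first with room is bin 6.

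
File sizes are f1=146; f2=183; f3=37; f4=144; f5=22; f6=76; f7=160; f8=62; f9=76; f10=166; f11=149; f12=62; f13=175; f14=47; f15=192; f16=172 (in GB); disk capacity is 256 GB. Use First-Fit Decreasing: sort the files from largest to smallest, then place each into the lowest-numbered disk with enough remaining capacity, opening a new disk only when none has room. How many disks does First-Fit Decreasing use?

9

Sorted descending: 192, 183, 175, 172, 166, 160, 149, 146, 144, 76, 76, 62, 62, 47, 37, 22.
192 GB → disk 1 (remaining 64 GB)
183 GB → disk 2 (remaining 73 GB)
175 GB → disk 3 (remaining 81 GB)
172 GB → disk 4 (remaining 84 GB)
166 GB → disk 5 (remaining 90 GB)
160 GB → disk 6 (remaining 96 GB)
149 GB → disk 7 (remaining 107 GB)
146 GB → disk 8 (remaining 110 GB)
144 GB → disk 9 (remaining 112 GB)
76 GB → disk 3 (remaining 5 GB)
76 GB → disk 4 (remaining 8 GB)
62 GB → disk 1 (remaining 2 GB)
62 GB → disk 2 (remaining 11 GB)
47 GB → disk 5 (remaining 43 GB)
37 GB → disk 5 (remaining 6 GB)
22 GB → disk 6 (remaining 74 GB)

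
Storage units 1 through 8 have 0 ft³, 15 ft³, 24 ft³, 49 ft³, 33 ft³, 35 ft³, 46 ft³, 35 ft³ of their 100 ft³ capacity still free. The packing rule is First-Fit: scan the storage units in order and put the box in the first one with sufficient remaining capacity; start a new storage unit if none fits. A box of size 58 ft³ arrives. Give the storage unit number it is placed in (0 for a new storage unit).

No storage unit has ≥ 58 ft³ free, so a new storage unit is opened.

0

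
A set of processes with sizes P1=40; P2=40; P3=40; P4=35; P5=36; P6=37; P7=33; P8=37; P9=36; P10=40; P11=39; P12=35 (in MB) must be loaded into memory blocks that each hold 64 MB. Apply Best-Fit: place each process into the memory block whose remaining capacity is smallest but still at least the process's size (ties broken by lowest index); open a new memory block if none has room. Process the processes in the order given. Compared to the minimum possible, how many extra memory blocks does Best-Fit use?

0

Best-Fit: [40] [40] [40] [35] [36] [37] [33] [37] [36] [40] [39] [35] → 12 memory blocks.
12 processes exceed 32 MB (half the capacity), and no two of those can share a memory block, so at least 12 memory blocks are needed.
So 12 is already optimal.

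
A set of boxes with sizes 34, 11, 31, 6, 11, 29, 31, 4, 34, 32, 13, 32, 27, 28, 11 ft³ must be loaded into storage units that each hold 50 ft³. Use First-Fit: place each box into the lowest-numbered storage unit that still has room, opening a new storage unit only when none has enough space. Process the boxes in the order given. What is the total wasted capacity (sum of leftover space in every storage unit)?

116

Put 34 ft³ in storage unit 1; 16 ft³ remain.
Put 11 ft³ in storage unit 1; 5 ft³ remain.
Put 31 ft³ in storage unit 2; 19 ft³ remain.
Put 6 ft³ in storage unit 2; 13 ft³ remain.
Put 11 ft³ in storage unit 2; 2 ft³ remain.
Put 29 ft³ in storage unit 3; 21 ft³ remain.
Put 31 ft³ in storage unit 4; 19 ft³ remain.
Put 4 ft³ in storage unit 1; 1 ft³ remain.
Put 34 ft³ in storage unit 5; 16 ft³ remain.
Put 32 ft³ in storage unit 6; 18 ft³ remain.
Put 13 ft³ in storage unit 3; 8 ft³ remain.
Put 32 ft³ in storage unit 7; 18 ft³ remain.
Put 27 ft³ in storage unit 8; 23 ft³ remain.
Put 28 ft³ in storage unit 9; 22 ft³ remain.
Put 11 ft³ in storage unit 4; 8 ft³ remain.
9 storage units × 50 ft³ = 450 ft³; used 334 ft³; unused 116 ft³.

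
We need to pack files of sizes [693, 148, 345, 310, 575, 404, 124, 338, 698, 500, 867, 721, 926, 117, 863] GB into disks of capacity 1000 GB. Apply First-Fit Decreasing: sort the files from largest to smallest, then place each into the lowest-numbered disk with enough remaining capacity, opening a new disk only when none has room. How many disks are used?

9

Sorted descending: 926, 867, 863, 721, 698, 693, 575, 500, 404, 345, 338, 310, 148, 124, 117.
disk 1: place 926 GB, 74 GB left
disk 2: place 867 GB, 133 GB left
disk 3: place 863 GB, 137 GB left
disk 4: place 721 GB, 279 GB left
disk 5: place 698 GB, 302 GB left
disk 6: place 693 GB, 307 GB left
disk 7: place 575 GB, 425 GB left
disk 8: place 500 GB, 500 GB left
disk 7: place 404 GB, 21 GB left
disk 8: place 345 GB, 155 GB left
disk 9: place 338 GB, 662 GB left
disk 9: place 310 GB, 352 GB left
disk 4: place 148 GB, 131 GB left
disk 2: place 124 GB, 9 GB left
disk 3: place 117 GB, 20 GB left
Final disks: [926] [867,124] [863,117] [721,148] [698] [693] [575,404] [500,345] [338,310].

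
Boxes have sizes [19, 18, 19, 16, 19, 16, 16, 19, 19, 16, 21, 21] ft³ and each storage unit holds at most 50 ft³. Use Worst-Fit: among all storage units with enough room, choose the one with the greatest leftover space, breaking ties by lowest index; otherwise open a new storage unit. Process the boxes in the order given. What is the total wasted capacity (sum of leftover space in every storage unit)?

19 ft³ → storage unit 1 (remaining 31 ft³)
18 ft³ → storage unit 1 (remaining 13 ft³)
19 ft³ → storage unit 2 (remaining 31 ft³)
16 ft³ → storage unit 2 (remaining 15 ft³)
19 ft³ → storage unit 3 (remaining 31 ft³)
16 ft³ → storage unit 3 (remaining 15 ft³)
16 ft³ → storage unit 4 (remaining 34 ft³)
19 ft³ → storage unit 4 (remaining 15 ft³)
19 ft³ → storage unit 5 (remaining 31 ft³)
16 ft³ → storage unit 5 (remaining 15 ft³)
21 ft³ → storage unit 6 (remaining 29 ft³)
21 ft³ → storage unit 6 (remaining 8 ft³)
6 storage units × 50 ft³ = 300 ft³; used 219 ft³; unused 81 ft³.

81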